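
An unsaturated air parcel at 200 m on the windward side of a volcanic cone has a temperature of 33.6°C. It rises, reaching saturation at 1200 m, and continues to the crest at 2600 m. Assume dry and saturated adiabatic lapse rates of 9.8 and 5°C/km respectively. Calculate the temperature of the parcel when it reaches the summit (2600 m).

16.8°C

From 200 m to 1200 m (dry): cools by 9.8 × 1 = 9.8°C, giving 23.8°C.
From 1200 m to 2600 m (saturated): cools by 5 × 1.4 = 7°C, giving 16.8°C.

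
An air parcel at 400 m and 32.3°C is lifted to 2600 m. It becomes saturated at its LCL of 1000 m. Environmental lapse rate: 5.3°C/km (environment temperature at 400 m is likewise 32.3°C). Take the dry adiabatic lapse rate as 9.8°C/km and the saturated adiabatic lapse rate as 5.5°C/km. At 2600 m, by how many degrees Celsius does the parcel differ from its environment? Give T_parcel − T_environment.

-3.02°C (parcel cooler than environment)

Parcel:
  From 400 m to 1000 m (dry): cools by 9.8 × 0.6 = 5.88°C, giving 26.42°C.
  From 1000 m to 2600 m (saturated): cools by 5.5 × 1.6 = 8.8°C, giving 17.62°C.
Environment:
  From 400 m to 2600 m (environment): cools by 5.3 × 2.2 = 11.66°C, giving 20.64°C.
T_parcel − T_env = 17.62 − 20.64 = -3.02°C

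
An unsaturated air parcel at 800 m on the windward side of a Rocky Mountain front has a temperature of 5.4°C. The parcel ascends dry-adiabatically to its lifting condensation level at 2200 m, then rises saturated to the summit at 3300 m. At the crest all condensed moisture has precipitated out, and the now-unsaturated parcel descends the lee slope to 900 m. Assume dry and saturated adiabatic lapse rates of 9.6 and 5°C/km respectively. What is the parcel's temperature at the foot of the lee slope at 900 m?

From 800 m to 2200 m (dry): cools by 9.6 × 1.4 = 13.44°C, giving -8.04°C.
From 2200 m to 3300 m (saturated): cools by 5 × 1.1 = 5.5°C, giving -13.54°C.
From 3300 m to 900 m (dry descent): warms by 9.6 × 2.4 = 23.04°C, giving 9.5°C.

9.5°C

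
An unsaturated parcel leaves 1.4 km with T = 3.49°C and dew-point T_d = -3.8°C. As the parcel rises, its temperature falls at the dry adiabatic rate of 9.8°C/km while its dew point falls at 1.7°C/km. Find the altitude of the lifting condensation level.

T and T_d converge at 9.8 − 1.7 = 8.1°C per km
Height above start = (3.49 − (-3.8)) / 8.1 = 0.9 km
LCL altitude = 1400 m + 900 m = 2300 m

2.3 km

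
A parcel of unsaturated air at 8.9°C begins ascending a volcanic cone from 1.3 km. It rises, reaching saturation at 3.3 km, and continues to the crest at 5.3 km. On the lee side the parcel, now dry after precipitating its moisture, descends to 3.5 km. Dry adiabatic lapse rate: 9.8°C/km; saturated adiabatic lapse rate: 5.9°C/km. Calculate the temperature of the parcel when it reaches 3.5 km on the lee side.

-4.86°C

1300 → 3300 m (dry, 9.8°C/km): ΔT = -9.8 × 2 = -19.6°C → T = -10.7°C
3300 → 5300 m (saturated, 5.9°C/km): ΔT = -5.9 × 2 = -11.8°C → T = -22.5°C
5300 → 3500 m (dry descent, 9.8°C/km): ΔT = +9.8 × 1.8 = +17.64°C → T = -4.86°C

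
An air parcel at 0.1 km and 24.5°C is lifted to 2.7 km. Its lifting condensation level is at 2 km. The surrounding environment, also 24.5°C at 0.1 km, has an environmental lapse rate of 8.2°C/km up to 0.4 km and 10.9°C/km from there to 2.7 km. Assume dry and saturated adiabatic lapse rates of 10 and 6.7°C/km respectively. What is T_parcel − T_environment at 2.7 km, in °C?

+3.84°C (parcel warmer than environment)

Parcel:
  Dry to 2000 m: -10 × 1.9 km = -19°C, so T = 5.5°C.
  Saturated to 2700 m: -6.7 × 0.7 km = -4.69°C, so T = 0.81°C.
Environment:
  Environment, lower layer to 400 m: -8.2 × 0.3 km = -2.46°C, so T = 22.04°C.
  Environment, upper layer to 2700 m: -10.9 × 2.3 km = -25.07°C, so T = -3.03°C.
T_parcel − T_env = 0.81 − (-3.03) = +3.84°C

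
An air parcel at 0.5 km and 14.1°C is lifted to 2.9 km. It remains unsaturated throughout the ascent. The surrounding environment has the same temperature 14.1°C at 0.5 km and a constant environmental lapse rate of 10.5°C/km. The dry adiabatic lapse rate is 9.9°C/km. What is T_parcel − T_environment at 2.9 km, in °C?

Parcel:
  Dry to 2900 m: -9.9 × 2.4 km = -23.76°C, so T = -9.66°C.
Environment:
  Environment to 2900 m: -10.5 × 2.4 km = -25.2°C, so T = -11.1°C.
T_parcel − T_env = -9.66 − (-11.1) = +1.44°C

+1.44°C (parcel warmer than environment)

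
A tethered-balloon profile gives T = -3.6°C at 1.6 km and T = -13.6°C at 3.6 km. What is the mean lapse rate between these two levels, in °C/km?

Γ = −ΔT/Δz = (-3.6 − (-13.6)) / (3600 − 1600) m
  = 10°C / 2 km = 5°C/km

5°C/km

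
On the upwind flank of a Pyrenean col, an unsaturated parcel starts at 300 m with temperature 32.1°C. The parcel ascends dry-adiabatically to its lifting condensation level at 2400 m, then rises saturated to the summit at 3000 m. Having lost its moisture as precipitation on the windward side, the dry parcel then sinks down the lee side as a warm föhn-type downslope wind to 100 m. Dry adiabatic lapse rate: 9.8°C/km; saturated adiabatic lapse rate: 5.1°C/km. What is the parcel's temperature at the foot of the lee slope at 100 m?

36.88°C

From 300 m to 2400 m (dry): cools by 9.8 × 2.1 = 20.58°C, giving 11.52°C.
From 2400 m to 3000 m (saturated): cools by 5.1 × 0.6 = 3.06°C, giving 8.46°C.
From 3000 m to 100 m (dry descent): warms by 9.8 × 2.9 = 28.42°C, giving 36.88°C.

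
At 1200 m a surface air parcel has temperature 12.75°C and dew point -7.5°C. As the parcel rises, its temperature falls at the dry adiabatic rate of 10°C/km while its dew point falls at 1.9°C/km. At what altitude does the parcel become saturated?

3700 m

T and T_d converge at 10 − 1.9 = 8.1°C per km
Height above start = (12.75 − (-7.5)) / 8.1 = 2.5 km
LCL altitude = 1200 m + 2500 m = 3700 m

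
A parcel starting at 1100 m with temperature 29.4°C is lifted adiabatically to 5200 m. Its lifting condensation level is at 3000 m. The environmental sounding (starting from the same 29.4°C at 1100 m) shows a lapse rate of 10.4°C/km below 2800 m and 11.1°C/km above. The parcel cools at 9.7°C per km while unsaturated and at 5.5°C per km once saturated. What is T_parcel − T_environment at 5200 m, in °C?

+13.79°C (parcel warmer than environment)

Parcel:
  1100 → 3000 m (dry, 9.7°C/km): ΔT = -9.7 × 1.9 = -18.43°C → T = 10.97°C
  3000 → 5200 m (saturated, 5.5°C/km): ΔT = -5.5 × 2.2 = -12.1°C → T = -1.13°C
Environment:
  1100 → 2800 m (environment, lower layer, 10.4°C/km): ΔT = -10.4 × 1.7 = -17.68°C → T = 11.72°C
  2800 → 5200 m (environment, upper layer, 11.1°C/km): ΔT = -11.1 × 2.4 = -26.64°C → T = -14.92°C
T_parcel − T_env = -1.13 − (-14.92) = +13.79°C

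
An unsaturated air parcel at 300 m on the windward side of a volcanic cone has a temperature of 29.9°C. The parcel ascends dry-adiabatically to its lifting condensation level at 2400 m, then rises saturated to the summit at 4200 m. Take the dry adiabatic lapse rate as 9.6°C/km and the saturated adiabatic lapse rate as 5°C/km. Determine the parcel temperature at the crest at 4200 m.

0.74°C

From 300 m to 2400 m (dry): cools by 9.6 × 2.1 = 20.16°C, giving 9.74°C.
From 2400 m to 4200 m (saturated): cools by 5 × 1.8 = 9°C, giving 0.74°C.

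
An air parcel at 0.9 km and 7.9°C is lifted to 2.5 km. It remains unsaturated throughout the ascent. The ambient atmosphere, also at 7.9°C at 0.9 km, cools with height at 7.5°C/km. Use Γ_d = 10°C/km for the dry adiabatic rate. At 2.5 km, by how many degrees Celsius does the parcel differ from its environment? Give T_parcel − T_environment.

Parcel:
  900 → 2500 m (dry, 10°C/km): ΔT = -10 × 1.6 = -16°C → T = -8.1°C
Environment:
  900 → 2500 m (environment, 7.5°C/km): ΔT = -7.5 × 1.6 = -12°C → T = -4.1°C
T_parcel − T_env = -8.1 − (-4.1) = -4°C

-4°C (parcel cooler than environment)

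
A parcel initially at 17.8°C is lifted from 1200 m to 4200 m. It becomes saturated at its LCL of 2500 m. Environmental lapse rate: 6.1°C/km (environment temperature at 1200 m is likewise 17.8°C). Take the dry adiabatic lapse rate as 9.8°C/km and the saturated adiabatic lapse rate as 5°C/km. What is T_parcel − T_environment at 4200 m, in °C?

-2.94°C (parcel cooler than environment)

Parcel:
  From 1200 m to 2500 m (dry): cools by 9.8 × 1.3 = 12.74°C, giving 5.06°C.
  From 2500 m to 4200 m (saturated): cools by 5 × 1.7 = 8.5°C, giving -3.44°C.
Environment:
  From 1200 m to 4200 m (environment): cools by 6.1 × 3 = 18.3°C, giving -0.5°C.
T_parcel − T_env = -3.44 − (-0.5) = -2.94°C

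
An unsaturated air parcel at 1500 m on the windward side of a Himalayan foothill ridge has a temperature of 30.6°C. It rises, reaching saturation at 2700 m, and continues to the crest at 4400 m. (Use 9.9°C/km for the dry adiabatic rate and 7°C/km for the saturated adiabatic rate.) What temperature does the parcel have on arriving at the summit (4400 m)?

6.82°C

From 1500 m to 2700 m (dry): cools by 9.9 × 1.2 = 11.88°C, giving 18.72°C.
From 2700 m to 4400 m (saturated): cools by 7 × 1.7 = 11.9°C, giving 6.82°C.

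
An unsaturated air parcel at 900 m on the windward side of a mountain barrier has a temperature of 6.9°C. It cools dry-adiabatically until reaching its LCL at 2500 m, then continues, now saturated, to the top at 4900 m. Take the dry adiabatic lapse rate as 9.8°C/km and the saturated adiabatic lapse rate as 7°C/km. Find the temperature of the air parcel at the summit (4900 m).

-25.58°C

900 → 2500 m (dry, 9.8°C/km): ΔT = -9.8 × 1.6 = -15.68°C → T = -8.78°C
2500 → 4900 m (saturated, 7°C/km): ΔT = -7 × 2.4 = -16.8°C → T = -25.58°C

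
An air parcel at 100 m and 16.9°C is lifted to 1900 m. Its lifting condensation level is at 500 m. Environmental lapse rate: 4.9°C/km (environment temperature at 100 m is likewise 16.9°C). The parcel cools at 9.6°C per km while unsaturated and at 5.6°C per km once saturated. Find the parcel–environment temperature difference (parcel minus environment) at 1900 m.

Parcel:
  100 → 500 m (dry, 9.6°C/km): ΔT = -9.6 × 0.4 = -3.84°C → T = 13.06°C
  500 → 1900 m (saturated, 5.6°C/km): ΔT = -5.6 × 1.4 = -7.84°C → T = 5.22°C
Environment:
  100 → 1900 m (environment, 4.9°C/km): ΔT = -4.9 × 1.8 = -8.82°C → T = 8.08°C
T_parcel − T_env = 5.22 − 8.08 = -2.86°C

-2.86°C (parcel cooler than environment)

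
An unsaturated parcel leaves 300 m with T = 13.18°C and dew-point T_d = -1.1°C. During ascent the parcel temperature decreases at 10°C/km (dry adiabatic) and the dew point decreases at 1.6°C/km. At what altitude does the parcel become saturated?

T and T_d converge at 10 − 1.6 = 8.4°C per km
Height above start = (13.18 − (-1.1)) / 8.4 = 1.7 km
LCL altitude = 300 m + 1700 m = 2000 m

2000 m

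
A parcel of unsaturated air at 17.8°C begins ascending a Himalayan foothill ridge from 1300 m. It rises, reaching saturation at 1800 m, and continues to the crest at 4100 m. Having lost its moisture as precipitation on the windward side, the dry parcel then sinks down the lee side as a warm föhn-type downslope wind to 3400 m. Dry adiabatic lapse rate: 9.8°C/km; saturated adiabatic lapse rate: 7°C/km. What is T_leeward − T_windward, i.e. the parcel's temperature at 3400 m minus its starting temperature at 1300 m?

-14.14°C

From 1300 m to 1800 m (dry): cools by 9.8 × 0.5 = 4.9°C, giving 12.9°C.
From 1800 m to 4100 m (saturated): cools by 7 × 2.3 = 16.1°C, giving -3.2°C.
From 4100 m to 3400 m (dry descent): warms by 9.8 × 0.7 = 6.86°C, giving 3.66°C.
Net change vs windward start: 3.66 − 17.8 = -14.14°C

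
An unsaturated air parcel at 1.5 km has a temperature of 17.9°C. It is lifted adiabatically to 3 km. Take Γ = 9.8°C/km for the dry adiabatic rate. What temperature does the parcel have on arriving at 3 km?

1500–3000 m, dry adiabatic: Δz = 1.5 km ⇒ ΔT = -14.7°C; T = 3.2°C

3.2°C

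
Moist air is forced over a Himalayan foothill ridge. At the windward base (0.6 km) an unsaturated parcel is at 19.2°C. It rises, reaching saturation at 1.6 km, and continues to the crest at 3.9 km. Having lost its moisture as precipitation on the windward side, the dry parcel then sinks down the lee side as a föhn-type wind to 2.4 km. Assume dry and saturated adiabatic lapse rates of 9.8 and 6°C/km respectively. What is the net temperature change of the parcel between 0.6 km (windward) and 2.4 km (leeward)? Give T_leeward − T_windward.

-8.9°C

Dry to 1600 m: -9.8 × 1 km = -9.8°C, so T = 9.4°C.
Saturated to 3900 m: -6 × 2.3 km = -13.8°C, so T = -4.4°C.
Dry descent to 2400 m: +9.8 × 1.5 km = +14.7°C, so T = 10.3°C.
Net change vs windward start: 10.3 − 19.2 = -8.9°C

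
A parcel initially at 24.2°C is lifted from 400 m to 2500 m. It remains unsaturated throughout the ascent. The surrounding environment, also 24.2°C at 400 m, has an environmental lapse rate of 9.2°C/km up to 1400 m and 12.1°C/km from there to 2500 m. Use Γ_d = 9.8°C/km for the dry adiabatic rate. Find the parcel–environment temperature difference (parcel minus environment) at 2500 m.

Parcel:
  400–2500 m, dry: Δz = 2.1 km ⇒ ΔT = -20.58°C; T = 3.62°C
Environment:
  400–1400 m, environment, lower layer: Δz = 1 km ⇒ ΔT = -9.2°C; T = 15°C
  1400–2500 m, environment, upper layer: Δz = 1.1 km ⇒ ΔT = -13.31°C; T = 1.69°C
T_parcel − T_env = 3.62 − 1.69 = +1.93°C

+1.93°C (parcel warmer than environment)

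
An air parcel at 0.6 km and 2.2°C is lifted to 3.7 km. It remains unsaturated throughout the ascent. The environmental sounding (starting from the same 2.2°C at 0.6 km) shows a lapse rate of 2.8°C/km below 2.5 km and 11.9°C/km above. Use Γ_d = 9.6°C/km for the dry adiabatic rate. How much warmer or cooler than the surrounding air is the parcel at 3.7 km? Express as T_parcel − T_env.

Parcel:
  600–3700 m, dry: Δz = 3.1 km ⇒ ΔT = -29.76°C; T = -27.56°C
Environment:
  600–2500 m, environment, lower layer: Δz = 1.9 km ⇒ ΔT = -5.32°C; T = -3.12°C
  2500–3700 m, environment, upper layer: Δz = 1.2 km ⇒ ΔT = -14.28°C; T = -17.4°C
T_parcel − T_env = -27.56 − (-17.4) = -10.16°C

-10.16°C (parcel cooler than environment)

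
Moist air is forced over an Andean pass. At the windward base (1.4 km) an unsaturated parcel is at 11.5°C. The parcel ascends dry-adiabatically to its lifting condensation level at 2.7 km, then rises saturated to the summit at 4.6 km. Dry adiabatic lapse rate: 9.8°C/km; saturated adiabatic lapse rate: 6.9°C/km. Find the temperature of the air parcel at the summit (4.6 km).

-14.35°C

1400 → 2700 m (dry, 9.8°C/km): ΔT = -9.8 × 1.3 = -12.74°C → T = -1.24°C
2700 → 4600 m (saturated, 6.9°C/km): ΔT = -6.9 × 1.9 = -13.11°C → T = -14.35°C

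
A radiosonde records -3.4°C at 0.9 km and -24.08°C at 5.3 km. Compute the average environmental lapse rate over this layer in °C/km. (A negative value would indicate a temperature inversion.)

Γ = −ΔT/Δz = (-3.4 − (-24.08)) / (5300 − 900) m
  = 20.68°C / 4.4 km = 4.7°C/km

4.7°C/km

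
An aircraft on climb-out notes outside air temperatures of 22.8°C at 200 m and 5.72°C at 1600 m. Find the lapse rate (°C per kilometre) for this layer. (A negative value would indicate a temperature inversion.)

12.2°C/km

Γ = −ΔT/Δz = (22.8 − 5.72) / (1600 − 200) m
  = 17.08°C / 1.4 km = 12.2°C/km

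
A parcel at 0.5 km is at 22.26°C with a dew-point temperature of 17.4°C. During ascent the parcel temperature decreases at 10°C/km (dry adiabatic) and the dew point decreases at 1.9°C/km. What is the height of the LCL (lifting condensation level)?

1.1 km

T and T_d converge at 10 − 1.9 = 8.1°C per km
Height above start = (22.26 − 17.4) / 8.1 = 0.6 km
LCL altitude = 500 m + 600 m = 1100 m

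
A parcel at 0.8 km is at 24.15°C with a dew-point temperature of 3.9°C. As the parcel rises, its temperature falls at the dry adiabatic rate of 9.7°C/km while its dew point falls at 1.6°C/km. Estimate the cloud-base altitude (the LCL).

T and T_d converge at 9.7 − 1.6 = 8.1°C per km
Height above start = (24.15 − 3.9) / 8.1 = 2.5 km
LCL altitude = 800 m + 2500 m = 3300 m

3.3 km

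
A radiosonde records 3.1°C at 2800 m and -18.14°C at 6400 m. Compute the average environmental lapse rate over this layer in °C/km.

5.9°C/km

Γ = −ΔT/Δz = (3.1 − (-18.14)) / (6400 − 2800) m
  = 21.24°C / 3.6 km = 5.9°C/km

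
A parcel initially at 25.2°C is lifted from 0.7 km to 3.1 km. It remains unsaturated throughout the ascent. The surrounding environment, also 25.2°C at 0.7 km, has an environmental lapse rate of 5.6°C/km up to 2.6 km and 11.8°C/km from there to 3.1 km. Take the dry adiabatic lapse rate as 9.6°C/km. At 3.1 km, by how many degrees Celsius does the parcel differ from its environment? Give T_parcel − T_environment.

Parcel:
  700–3100 m, dry: Δz = 2.4 km ⇒ ΔT = -23.04°C; T = 2.16°C
Environment:
  700–2600 m, environment, lower layer: Δz = 1.9 km ⇒ ΔT = -10.64°C; T = 14.56°C
  2600–3100 m, environment, upper layer: Δz = 0.5 km ⇒ ΔT = -5.9°C; T = 8.66°C
T_parcel − T_env = 2.16 − 8.66 = -6.5°C

-6.5°C (parcel cooler than environment)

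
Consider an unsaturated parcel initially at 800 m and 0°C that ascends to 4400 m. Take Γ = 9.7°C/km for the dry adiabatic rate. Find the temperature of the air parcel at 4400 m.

800–4400 m, dry adiabatic: Δz = 3.6 km ⇒ ΔT = -34.92°C; T = -34.92°C

-34.92°C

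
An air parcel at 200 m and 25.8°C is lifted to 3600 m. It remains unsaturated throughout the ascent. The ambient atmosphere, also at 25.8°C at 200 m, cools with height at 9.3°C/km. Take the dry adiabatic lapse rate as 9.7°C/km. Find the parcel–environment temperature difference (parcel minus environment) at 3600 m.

-1.36°C (parcel cooler than environment)

Parcel:
  200 → 3600 m (dry, 9.7°C/km): ΔT = -9.7 × 3.4 = -32.98°C → T = -7.18°C
Environment:
  200 → 3600 m (environment, 9.3°C/km): ΔT = -9.3 × 3.4 = -31.62°C → T = -5.82°C
T_parcel − T_env = -7.18 − (-5.82) = -1.36°C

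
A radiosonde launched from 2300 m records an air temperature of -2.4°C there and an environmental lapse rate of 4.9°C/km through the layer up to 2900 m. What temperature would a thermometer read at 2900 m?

-5.34°C

2300 → 2900 m (environmental, 4.9°C/km): ΔT = -4.9 × 0.6 = -2.94°C → T = -5.34°C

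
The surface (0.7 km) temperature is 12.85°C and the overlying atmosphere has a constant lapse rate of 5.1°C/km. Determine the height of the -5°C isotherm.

4.2 km

Height above start = (12.85 − (-5)) / 5.1 = 3.5 km
Altitude = 700 m + 3500 m = 4200 m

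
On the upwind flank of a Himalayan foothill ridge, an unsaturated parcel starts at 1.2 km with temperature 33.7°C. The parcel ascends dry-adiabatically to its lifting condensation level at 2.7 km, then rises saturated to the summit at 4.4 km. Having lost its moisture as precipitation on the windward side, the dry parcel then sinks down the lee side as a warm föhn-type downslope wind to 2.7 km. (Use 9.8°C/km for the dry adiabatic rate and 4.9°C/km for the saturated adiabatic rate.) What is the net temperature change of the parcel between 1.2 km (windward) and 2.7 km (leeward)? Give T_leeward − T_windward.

1200 → 2700 m (dry, 9.8°C/km): ΔT = -9.8 × 1.5 = -14.7°C → T = 19°C
2700 → 4400 m (saturated, 4.9°C/km): ΔT = -4.9 × 1.7 = -8.33°C → T = 10.67°C
4400 → 2700 m (dry descent, 9.8°C/km): ΔT = +9.8 × 1.7 = +16.66°C → T = 27.33°C
Net change vs windward start: 27.33 − 33.7 = -6.37°C

-6.37°C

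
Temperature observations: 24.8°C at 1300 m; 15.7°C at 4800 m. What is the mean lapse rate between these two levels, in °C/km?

2.6°C/km

Γ = −ΔT/Δz = (24.8 − 15.7) / (4800 − 1300) m
  = 9.1°C / 3.5 km = 2.6°C/km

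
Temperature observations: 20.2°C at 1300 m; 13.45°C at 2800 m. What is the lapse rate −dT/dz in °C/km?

Γ = −ΔT/Δz = (20.2 − 13.45) / (2800 − 1300) m
  = 6.75°C / 1.5 km = 4.5°C/km

4.5°C/km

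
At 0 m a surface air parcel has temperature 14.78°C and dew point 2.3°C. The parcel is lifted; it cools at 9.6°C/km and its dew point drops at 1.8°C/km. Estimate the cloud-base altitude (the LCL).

T and T_d converge at 9.6 − 1.8 = 7.8°C per km
Height above start = (14.78 − 2.3) / 7.8 = 1.6 km
LCL altitude = 0 m + 1600 m = 1600 m

1600 m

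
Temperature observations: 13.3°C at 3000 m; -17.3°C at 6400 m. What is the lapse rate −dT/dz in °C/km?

9°C/km

Γ = −ΔT/Δz = (13.3 − (-17.3)) / (6400 − 3000) m
  = 30.6°C / 3.4 km = 9°C/km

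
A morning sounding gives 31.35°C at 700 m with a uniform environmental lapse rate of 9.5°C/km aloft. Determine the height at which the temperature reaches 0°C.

4000 m

Height above start = (31.35 − 0) / 9.5 = 3.3 km
Altitude = 700 m + 3300 m = 4000 m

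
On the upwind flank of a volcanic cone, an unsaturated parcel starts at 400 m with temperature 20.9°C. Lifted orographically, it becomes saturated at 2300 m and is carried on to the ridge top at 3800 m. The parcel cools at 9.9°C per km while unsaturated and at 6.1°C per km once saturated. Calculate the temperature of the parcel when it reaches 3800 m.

400 → 2300 m (dry, 9.9°C/km): ΔT = -9.9 × 1.9 = -18.81°C → T = 2.09°C
2300 → 3800 m (saturated, 6.1°C/km): ΔT = -6.1 × 1.5 = -9.15°C → T = -7.06°C

-7.06°C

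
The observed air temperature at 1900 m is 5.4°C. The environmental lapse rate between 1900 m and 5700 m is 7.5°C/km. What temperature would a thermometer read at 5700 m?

1900–5700 m, environmental: Δz = 3.8 km ⇒ ΔT = -28.5°C; T = -23.1°C

-23.1°C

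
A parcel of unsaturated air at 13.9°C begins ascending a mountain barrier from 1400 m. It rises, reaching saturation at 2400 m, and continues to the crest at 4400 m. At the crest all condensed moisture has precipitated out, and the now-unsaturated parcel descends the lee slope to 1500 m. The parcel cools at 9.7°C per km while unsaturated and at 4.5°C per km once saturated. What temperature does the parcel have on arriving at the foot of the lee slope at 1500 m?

23.33°C

Dry to 2400 m: -9.7 × 1 km = -9.7°C, so T = 4.2°C.
Saturated to 4400 m: -4.5 × 2 km = -9°C, so T = -4.8°C.
Dry descent to 1500 m: +9.7 × 2.9 km = +28.13°C, so T = 23.33°C.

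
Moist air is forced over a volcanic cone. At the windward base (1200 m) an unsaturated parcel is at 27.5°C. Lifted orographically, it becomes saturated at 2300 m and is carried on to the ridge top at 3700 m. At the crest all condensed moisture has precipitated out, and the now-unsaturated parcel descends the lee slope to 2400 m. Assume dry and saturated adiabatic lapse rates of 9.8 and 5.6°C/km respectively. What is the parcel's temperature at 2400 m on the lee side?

21.62°C

Dry to 2300 m: -9.8 × 1.1 km = -10.78°C, so T = 16.72°C.
Saturated to 3700 m: -5.6 × 1.4 km = -7.84°C, so T = 8.88°C.
Dry descent to 2400 m: +9.8 × 1.3 km = +12.74°C, so T = 21.62°C.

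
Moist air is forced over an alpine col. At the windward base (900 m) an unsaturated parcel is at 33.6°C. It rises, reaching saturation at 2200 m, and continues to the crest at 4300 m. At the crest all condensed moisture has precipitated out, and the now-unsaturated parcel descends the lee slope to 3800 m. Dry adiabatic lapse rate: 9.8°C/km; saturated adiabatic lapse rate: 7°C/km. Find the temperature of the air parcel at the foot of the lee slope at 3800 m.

From 900 m to 2200 m (dry): cools by 9.8 × 1.3 = 12.74°C, giving 20.86°C.
From 2200 m to 4300 m (saturated): cools by 7 × 2.1 = 14.7°C, giving 6.16°C.
From 4300 m to 3800 m (dry descent): warms by 9.8 × 0.5 = 4.9°C, giving 11.06°C.

11.06°C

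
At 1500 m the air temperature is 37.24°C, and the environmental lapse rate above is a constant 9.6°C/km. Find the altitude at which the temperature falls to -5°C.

5900 m

Height above start = (37.24 − (-5)) / 9.6 = 4.4 km
Altitude = 1500 m + 4400 m = 5900 m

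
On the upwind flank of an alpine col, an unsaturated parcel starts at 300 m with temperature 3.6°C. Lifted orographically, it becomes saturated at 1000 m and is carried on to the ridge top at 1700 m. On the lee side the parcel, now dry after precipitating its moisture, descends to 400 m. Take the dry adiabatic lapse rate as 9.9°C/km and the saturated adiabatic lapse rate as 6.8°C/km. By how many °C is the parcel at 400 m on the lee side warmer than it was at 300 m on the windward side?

+1.18°C

Dry to 1000 m: -9.9 × 0.7 km = -6.93°C, so T = -3.33°C.
Saturated to 1700 m: -6.8 × 0.7 km = -4.76°C, so T = -8.09°C.
Dry descent to 400 m: +9.9 × 1.3 km = +12.87°C, so T = 4.78°C.
Net change vs windward start: 4.78 − 3.6 = +1.18°C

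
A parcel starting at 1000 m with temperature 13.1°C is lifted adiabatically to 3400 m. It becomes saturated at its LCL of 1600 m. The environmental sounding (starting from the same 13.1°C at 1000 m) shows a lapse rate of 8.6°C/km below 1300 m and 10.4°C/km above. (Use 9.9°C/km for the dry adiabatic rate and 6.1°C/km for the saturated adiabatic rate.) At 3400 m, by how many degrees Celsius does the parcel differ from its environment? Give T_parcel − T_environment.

+7.5°C (parcel warmer than environment)

Parcel:
  Dry to 1600 m: -9.9 × 0.6 km = -5.94°C, so T = 7.16°C.
  Saturated to 3400 m: -6.1 × 1.8 km = -10.98°C, so T = -3.82°C.
Environment:
  Environment, lower layer to 1300 m: -8.6 × 0.3 km = -2.58°C, so T = 10.52°C.
  Environment, upper layer to 3400 m: -10.4 × 2.1 km = -21.84°C, so T = -11.32°C.
T_parcel − T_env = -3.82 − (-11.32) = +7.5°C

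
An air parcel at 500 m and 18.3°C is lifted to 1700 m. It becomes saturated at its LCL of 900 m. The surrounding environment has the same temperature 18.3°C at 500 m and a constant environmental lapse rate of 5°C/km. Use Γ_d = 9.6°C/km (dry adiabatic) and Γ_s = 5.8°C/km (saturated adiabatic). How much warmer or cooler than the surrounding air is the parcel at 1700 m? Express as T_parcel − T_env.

Parcel:
  500 → 900 m (dry, 9.6°C/km): ΔT = -9.6 × 0.4 = -3.84°C → T = 14.46°C
  900 → 1700 m (saturated, 5.8°C/km): ΔT = -5.8 × 0.8 = -4.64°C → T = 9.82°C
Environment:
  500 → 1700 m (environment, 5°C/km): ΔT = -5 × 1.2 = -6°C → T = 12.3°C
T_parcel − T_env = 9.82 − 12.3 = -2.48°C

-2.48°C (parcel cooler than environment)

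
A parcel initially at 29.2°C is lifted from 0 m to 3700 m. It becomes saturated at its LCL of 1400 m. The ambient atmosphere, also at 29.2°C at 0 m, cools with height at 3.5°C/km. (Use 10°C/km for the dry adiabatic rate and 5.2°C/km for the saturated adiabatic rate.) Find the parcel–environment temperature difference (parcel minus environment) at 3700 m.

-13.01°C (parcel cooler than environment)

Parcel:
  Dry to 1400 m: -10 × 1.4 km = -14°C, so T = 15.2°C.
  Saturated to 3700 m: -5.2 × 2.3 km = -11.96°C, so T = 3.24°C.
Environment:
  Environment to 3700 m: -3.5 × 3.7 km = -12.95°C, so T = 16.25°C.
T_parcel − T_env = 3.24 − 16.25 = -13.01°C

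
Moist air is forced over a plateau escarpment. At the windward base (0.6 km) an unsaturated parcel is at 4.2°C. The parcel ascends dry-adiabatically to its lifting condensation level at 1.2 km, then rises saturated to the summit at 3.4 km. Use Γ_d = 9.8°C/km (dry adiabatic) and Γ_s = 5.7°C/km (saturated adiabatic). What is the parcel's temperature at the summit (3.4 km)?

-14.22°C

Dry to 1200 m: -9.8 × 0.6 km = -5.88°C, so T = -1.68°C.
Saturated to 3400 m: -5.7 × 2.2 km = -12.54°C, so T = -14.22°C.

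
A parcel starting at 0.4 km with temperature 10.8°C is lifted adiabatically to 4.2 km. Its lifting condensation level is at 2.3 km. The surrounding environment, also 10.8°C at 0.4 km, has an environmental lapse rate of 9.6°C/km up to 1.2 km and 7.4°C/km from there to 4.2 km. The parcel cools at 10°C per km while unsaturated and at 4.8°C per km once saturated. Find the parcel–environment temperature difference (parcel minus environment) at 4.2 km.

Parcel:
  Dry to 2300 m: -10 × 1.9 km = -19°C, so T = -8.2°C.
  Saturated to 4200 m: -4.8 × 1.9 km = -9.12°C, so T = -17.32°C.
Environment:
  Environment, lower layer to 1200 m: -9.6 × 0.8 km = -7.68°C, so T = 3.12°C.
  Environment, upper layer to 4200 m: -7.4 × 3 km = -22.2°C, so T = -19.08°C.
T_parcel − T_env = -17.32 − (-19.08) = +1.76°C

+1.76°C (parcel warmer than environment)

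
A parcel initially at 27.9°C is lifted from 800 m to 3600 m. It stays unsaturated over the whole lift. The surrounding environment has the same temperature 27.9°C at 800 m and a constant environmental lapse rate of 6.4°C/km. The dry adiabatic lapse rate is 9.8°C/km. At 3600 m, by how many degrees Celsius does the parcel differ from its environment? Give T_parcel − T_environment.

Parcel:
  From 800 m to 3600 m (dry): cools by 9.8 × 2.8 = 27.44°C, giving 0.46°C.
Environment:
  From 800 m to 3600 m (environment): cools by 6.4 × 2.8 = 17.92°C, giving 9.98°C.
T_parcel − T_env = 0.46 − 9.98 = -9.52°C

-9.52°C (parcel cooler than environment)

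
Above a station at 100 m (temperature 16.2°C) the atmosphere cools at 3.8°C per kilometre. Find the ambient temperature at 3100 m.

4.8°C

100 → 3100 m (environmental, 3.8°C/km): ΔT = -3.8 × 3 = -11.4°C → T = 4.8°C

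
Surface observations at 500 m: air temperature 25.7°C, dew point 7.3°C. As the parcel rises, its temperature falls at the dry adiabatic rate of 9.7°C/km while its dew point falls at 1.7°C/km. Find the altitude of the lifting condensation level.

2800 m

T and T_d converge at 9.7 − 1.7 = 8°C per km
Height above start = (25.7 − 7.3) / 8 = 2.3 km
LCL altitude = 500 m + 2300 m = 2800 m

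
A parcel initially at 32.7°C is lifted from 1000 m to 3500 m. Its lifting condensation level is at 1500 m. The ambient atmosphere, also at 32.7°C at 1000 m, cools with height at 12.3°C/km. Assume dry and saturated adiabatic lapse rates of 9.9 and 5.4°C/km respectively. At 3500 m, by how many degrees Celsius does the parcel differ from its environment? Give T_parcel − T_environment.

+15°C (parcel warmer than environment)

Parcel:
  1000–1500 m, dry: Δz = 0.5 km ⇒ ΔT = -4.95°C; T = 27.75°C
  1500–3500 m, saturated: Δz = 2 km ⇒ ΔT = -10.8°C; T = 16.95°C
Environment:
  1000–3500 m, environment: Δz = 2.5 km ⇒ ΔT = -30.75°C; T = 1.95°C
T_parcel − T_env = 16.95 − 1.95 = +15°C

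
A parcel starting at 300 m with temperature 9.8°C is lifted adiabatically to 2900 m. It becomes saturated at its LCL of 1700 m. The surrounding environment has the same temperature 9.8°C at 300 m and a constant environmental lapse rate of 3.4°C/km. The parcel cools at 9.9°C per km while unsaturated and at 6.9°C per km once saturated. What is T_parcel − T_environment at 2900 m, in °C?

Parcel:
  300 → 1700 m (dry, 9.9°C/km): ΔT = -9.9 × 1.4 = -13.86°C → T = -4.06°C
  1700 → 2900 m (saturated, 6.9°C/km): ΔT = -6.9 × 1.2 = -8.28°C → T = -12.34°C
Environment:
  300 → 2900 m (environment, 3.4°C/km): ΔT = -3.4 × 2.6 = -8.84°C → T = 0.96°C
T_parcel − T_env = -12.34 − 0.96 = -13.3°C

-13.3°C (parcel cooler than environment)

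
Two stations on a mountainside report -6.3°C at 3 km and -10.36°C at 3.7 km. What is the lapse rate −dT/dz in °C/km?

5.8°C/km

Γ = −ΔT/Δz = (-6.3 − (-10.36)) / (3700 − 3000) m
  = 4.06°C / 0.7 km = 5.8°C/km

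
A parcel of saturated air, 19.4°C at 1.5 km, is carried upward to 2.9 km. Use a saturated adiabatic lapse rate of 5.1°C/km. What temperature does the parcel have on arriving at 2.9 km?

1500 → 2900 m (saturated adiabatic, 5.1°C/km): ΔT = -5.1 × 1.4 = -7.14°C → T = 12.26°C

12.26°C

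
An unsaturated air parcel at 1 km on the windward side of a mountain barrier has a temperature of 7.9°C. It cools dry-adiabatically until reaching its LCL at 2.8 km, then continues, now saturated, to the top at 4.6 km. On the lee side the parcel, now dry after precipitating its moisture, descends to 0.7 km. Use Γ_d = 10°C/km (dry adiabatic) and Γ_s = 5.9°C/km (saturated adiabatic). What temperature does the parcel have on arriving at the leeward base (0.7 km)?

18.28°C

1000 → 2800 m (dry, 10°C/km): ΔT = -10 × 1.8 = -18°C → T = -10.1°C
2800 → 4600 m (saturated, 5.9°C/km): ΔT = -5.9 × 1.8 = -10.62°C → T = -20.72°C
4600 → 700 m (dry descent, 10°C/km): ΔT = +10 × 3.9 = +39°C → T = 18.28°C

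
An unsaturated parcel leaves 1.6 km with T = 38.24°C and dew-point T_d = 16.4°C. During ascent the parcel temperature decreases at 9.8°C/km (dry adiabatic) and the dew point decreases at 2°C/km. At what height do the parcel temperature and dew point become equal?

T and T_d converge at 9.8 − 2 = 7.8°C per km
Height above start = (38.24 − 16.4) / 7.8 = 2.8 km
LCL altitude = 1600 m + 2800 m = 4400 m

4.4 km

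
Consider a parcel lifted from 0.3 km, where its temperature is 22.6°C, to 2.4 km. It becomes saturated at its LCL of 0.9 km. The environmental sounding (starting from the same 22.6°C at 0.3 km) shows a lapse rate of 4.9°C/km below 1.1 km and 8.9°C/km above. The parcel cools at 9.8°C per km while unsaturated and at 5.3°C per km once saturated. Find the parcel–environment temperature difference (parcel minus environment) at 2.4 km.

+1.66°C (parcel warmer than environment)

Parcel:
  300 → 900 m (dry, 9.8°C/km): ΔT = -9.8 × 0.6 = -5.88°C → T = 16.72°C
  900 → 2400 m (saturated, 5.3°C/km): ΔT = -5.3 × 1.5 = -7.95°C → T = 8.77°C
Environment:
  300 → 1100 m (environment, lower layer, 4.9°C/km): ΔT = -4.9 × 0.8 = -3.92°C → T = 18.68°C
  1100 → 2400 m (environment, upper layer, 8.9°C/km): ΔT = -8.9 × 1.3 = -11.57°C → T = 7.11°C
T_parcel − T_env = 8.77 − 7.11 = +1.66°C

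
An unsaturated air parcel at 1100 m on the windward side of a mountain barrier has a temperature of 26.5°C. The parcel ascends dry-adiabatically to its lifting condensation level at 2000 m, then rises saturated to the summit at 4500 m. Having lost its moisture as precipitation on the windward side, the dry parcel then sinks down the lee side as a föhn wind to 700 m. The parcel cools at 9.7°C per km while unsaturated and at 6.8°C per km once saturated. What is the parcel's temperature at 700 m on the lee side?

37.63°C

1100 → 2000 m (dry, 9.7°C/km): ΔT = -9.7 × 0.9 = -8.73°C → T = 17.77°C
2000 → 4500 m (saturated, 6.8°C/km): ΔT = -6.8 × 2.5 = -17°C → T = 0.77°C
4500 → 700 m (dry descent, 9.7°C/km): ΔT = +9.7 × 3.8 = +36.86°C → T = 37.63°C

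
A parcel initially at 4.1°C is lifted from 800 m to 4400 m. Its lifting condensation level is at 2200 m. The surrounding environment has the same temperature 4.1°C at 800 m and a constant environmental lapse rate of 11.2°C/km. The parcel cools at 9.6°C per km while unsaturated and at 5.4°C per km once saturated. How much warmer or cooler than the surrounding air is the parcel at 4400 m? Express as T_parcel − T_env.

+15°C (parcel warmer than environment)

Parcel:
  800–2200 m, dry: Δz = 1.4 km ⇒ ΔT = -13.44°C; T = -9.34°C
  2200–4400 m, saturated: Δz = 2.2 km ⇒ ΔT = -11.88°C; T = -21.22°C
Environment:
  800–4400 m, environment: Δz = 3.6 km ⇒ ΔT = -40.32°C; T = -36.22°C
T_parcel − T_env = -21.22 − (-36.22) = +15°C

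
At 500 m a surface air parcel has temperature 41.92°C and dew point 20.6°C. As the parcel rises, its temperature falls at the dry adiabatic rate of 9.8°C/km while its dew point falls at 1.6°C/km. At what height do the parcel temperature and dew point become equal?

3100 m

T and T_d converge at 9.8 − 1.6 = 8.2°C per km
Height above start = (41.92 − 20.6) / 8.2 = 2.6 km
LCL altitude = 500 m + 2600 m = 3100 m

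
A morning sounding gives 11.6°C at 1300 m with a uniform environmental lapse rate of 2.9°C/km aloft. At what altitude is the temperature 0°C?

Height above start = (11.6 − 0) / 2.9 = 4 km
Altitude = 1300 m + 4000 m = 5300 m

5300 m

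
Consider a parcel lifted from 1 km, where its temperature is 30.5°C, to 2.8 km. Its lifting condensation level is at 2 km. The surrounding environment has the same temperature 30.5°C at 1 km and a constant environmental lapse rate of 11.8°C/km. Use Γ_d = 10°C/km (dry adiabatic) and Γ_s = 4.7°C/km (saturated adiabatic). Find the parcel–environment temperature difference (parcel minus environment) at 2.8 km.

+7.48°C (parcel warmer than environment)

Parcel:
  Dry to 2000 m: -10 × 1 km = -10°C, so T = 20.5°C.
  Saturated to 2800 m: -4.7 × 0.8 km = -3.76°C, so T = 16.74°C.
Environment:
  Environment to 2800 m: -11.8 × 1.8 km = -21.24°C, so T = 9.26°C.
T_parcel − T_env = 16.74 − 9.26 = +7.48°C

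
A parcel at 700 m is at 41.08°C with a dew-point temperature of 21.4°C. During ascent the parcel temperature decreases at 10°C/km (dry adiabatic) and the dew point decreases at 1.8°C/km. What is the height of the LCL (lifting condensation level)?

T and T_d converge at 10 − 1.8 = 8.2°C per km
Height above start = (41.08 − 21.4) / 8.2 = 2.4 km
LCL altitude = 700 m + 2400 m = 3100 m

3100 m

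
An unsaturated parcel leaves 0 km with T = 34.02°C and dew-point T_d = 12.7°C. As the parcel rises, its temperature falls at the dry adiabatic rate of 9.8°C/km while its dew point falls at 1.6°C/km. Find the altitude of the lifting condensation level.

2.6 km

T and T_d converge at 9.8 − 1.6 = 8.2°C per km
Height above start = (34.02 − 12.7) / 8.2 = 2.6 km
LCL altitude = 0 m + 2600 m = 2600 m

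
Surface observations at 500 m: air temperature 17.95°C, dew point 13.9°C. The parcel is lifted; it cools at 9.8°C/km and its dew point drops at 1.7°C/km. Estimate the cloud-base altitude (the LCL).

1000 m

T and T_d converge at 9.8 − 1.7 = 8.1°C per km
Height above start = (17.95 − 13.9) / 8.1 = 0.5 km
LCL altitude = 500 m + 500 m = 1000 m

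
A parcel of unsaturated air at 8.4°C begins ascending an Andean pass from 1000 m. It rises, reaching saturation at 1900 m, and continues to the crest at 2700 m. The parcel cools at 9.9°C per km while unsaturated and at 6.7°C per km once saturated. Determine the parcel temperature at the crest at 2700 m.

1000–1900 m, dry: Δz = 0.9 km ⇒ ΔT = -8.91°C; T = -0.51°C
1900–2700 m, saturated: Δz = 0.8 km ⇒ ΔT = -5.36°C; T = -5.87°C

-5.87°C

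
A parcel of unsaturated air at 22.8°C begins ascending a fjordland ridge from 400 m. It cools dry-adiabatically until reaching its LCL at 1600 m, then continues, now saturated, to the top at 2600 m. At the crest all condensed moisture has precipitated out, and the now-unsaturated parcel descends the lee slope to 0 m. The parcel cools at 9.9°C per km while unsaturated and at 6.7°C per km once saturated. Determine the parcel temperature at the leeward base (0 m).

From 400 m to 1600 m (dry): cools by 9.9 × 1.2 = 11.88°C, giving 10.92°C.
From 1600 m to 2600 m (saturated): cools by 6.7 × 1 = 6.7°C, giving 4.22°C.
From 2600 m to 0 m (dry descent): warms by 9.9 × 2.6 = 25.74°C, giving 29.96°C.

29.96°C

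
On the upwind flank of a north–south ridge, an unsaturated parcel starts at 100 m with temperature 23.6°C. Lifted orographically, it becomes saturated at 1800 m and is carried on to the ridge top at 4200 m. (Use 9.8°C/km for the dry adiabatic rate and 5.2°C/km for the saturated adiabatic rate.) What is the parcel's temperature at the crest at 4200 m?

-5.54°C

From 100 m to 1800 m (dry): cools by 9.8 × 1.7 = 16.66°C, giving 6.94°C.
From 1800 m to 4200 m (saturated): cools by 5.2 × 2.4 = 12.48°C, giving -5.54°C.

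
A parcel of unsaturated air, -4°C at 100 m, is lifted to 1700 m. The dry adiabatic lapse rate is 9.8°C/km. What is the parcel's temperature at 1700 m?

From 100 m to 1700 m (dry adiabatic): cools by 9.8 × 1.6 = 15.68°C, giving -19.68°C.

-19.68°C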